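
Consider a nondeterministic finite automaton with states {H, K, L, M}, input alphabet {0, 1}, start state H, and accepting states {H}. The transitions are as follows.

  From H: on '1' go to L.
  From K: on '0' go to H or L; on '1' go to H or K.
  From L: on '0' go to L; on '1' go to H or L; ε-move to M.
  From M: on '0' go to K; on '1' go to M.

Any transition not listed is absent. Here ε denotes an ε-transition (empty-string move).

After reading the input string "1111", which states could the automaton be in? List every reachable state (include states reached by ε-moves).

{H, L, M}

Start in {H}.
Read '1': {H} → {L, M}.
Read '1': {L, M} → {H, L, M}.
Read '1': {H, L, M} → {H, L, M}.
Read '1': {H, L, M} → {H, L, M}.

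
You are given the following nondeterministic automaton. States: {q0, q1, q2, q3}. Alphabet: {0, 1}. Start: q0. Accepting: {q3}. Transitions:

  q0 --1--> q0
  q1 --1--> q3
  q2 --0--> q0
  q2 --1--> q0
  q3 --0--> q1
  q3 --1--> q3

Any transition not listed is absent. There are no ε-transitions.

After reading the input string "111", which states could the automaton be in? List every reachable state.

{q0}

Start in {q0}.
Read '1': q0→{q0}; now {q0}.
Read '1': q0→{q0}; now {q0}.
Read '1': q0→{q0}; now {q0}.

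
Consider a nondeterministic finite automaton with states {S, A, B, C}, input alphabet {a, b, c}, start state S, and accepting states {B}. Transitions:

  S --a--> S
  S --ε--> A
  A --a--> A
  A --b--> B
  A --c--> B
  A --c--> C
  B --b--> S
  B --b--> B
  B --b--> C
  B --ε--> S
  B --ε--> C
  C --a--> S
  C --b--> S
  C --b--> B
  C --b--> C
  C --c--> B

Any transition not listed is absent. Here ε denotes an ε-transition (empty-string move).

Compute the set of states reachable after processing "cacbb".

Start: ε-closure({S}) = {S, A}.
Read 'c': S→∅, A→{B, C}; union {B, C}; ε-closure = {S, A, B, C}.
Read 'a': S→{S}, A→{A}, B→∅, C→{S}; now {S, A}.
Read 'c': S→∅, A→{B, C}; union {B, C}; ε-closure = {S, A, B, C}.
Read 'b': S→∅, A→{B}, B→{S, B, C}, C→{S, B, C}; union {S, B, C}; ε-closure = {S, A, B, C}.
Read 'b': S→∅, A→{B}, B→{S, B, C}, C→{S, B, C}; union {S, B, C}; ε-closure = {S, A, B, C}.

{S, A, B, C}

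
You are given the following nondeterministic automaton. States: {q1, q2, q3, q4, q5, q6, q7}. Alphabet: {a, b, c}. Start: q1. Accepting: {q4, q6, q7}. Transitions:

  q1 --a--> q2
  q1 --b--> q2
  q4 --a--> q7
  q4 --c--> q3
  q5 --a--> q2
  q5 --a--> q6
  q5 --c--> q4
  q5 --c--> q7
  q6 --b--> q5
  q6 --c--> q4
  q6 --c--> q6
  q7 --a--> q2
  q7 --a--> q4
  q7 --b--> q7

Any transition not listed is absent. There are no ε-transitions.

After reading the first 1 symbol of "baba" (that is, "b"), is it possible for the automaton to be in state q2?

Yes

Start in {q1}.
Read 'b': q1→{q2}; now {q2}.
State q2 is in {q2}.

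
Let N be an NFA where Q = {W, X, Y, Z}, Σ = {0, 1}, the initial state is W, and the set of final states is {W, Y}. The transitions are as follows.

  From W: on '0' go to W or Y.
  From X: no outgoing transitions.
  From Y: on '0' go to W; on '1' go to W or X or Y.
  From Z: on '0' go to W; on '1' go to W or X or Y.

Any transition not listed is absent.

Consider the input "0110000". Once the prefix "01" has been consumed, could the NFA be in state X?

Yes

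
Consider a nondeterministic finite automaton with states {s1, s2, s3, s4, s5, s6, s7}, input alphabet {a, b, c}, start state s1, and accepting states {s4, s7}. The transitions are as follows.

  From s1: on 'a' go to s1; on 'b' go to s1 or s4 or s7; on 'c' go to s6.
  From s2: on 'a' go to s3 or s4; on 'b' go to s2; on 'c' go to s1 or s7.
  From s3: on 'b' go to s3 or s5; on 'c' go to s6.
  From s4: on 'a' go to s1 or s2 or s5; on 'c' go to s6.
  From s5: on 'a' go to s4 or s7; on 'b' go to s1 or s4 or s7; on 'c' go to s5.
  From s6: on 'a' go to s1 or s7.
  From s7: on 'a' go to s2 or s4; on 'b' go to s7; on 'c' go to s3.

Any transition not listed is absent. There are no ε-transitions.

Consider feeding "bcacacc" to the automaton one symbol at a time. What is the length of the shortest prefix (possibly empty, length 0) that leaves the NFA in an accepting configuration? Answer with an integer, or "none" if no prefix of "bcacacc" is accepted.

Start in {s1}.
Read 'b': {s1} → {s1, s4, s7}.
None of the earlier sets intersect F, but {s1, s4, s7} does.

1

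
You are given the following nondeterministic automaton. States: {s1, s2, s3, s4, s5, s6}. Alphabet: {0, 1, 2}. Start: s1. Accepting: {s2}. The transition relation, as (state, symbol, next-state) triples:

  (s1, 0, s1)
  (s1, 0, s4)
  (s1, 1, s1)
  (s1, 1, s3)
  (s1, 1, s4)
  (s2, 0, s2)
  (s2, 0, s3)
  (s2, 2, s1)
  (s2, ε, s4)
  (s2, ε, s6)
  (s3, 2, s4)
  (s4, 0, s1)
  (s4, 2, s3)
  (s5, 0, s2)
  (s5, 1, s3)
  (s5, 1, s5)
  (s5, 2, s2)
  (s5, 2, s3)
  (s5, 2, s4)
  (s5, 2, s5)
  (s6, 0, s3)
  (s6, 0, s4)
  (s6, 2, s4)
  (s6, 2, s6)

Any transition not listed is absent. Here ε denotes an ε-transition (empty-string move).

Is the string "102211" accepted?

No

Start in {s1}.
Read '1': {s1} → {s1, s3, s4}.
Read '0': {s1, s3, s4} → {s1, s4}.
Read '2': {s1, s4} → {s3}.
Read '2': {s3} → {s4}.
Read '1': {s4} → ∅.
The set is empty and remains empty for the remaining 1 symbol.
The final set ∅ contains no accepting state.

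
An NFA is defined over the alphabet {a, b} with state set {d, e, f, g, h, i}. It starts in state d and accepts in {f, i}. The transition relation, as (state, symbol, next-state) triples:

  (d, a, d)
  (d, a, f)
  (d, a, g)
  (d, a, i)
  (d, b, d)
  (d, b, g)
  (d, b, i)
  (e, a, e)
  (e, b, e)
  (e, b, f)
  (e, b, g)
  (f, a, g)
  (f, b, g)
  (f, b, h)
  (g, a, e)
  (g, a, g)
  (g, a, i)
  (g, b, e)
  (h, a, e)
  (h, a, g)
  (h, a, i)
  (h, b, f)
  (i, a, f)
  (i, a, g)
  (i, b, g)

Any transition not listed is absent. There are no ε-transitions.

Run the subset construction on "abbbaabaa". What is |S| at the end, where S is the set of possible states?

5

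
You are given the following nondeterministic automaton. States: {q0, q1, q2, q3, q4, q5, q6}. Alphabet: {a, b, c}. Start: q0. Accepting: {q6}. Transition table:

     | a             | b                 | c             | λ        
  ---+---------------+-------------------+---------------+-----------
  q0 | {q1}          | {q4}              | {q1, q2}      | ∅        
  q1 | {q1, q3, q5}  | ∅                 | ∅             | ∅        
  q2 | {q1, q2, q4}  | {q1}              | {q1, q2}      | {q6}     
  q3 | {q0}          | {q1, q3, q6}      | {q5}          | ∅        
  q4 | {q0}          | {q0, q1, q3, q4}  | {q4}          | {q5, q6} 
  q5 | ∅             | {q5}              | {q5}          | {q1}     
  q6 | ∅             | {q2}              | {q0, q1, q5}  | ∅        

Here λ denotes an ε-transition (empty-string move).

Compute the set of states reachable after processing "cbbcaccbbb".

Start in {q0}.
Read 'c': q0→{q1, q2}; union {q1, q2}; ε-closure = {q1, q2, q6}.
Read 'b': q1→∅, q2→{q1}, q6→{q2}; union {q1, q2}; ε-closure = {q1, q2, q6}.
Read 'b': q1→∅, q2→{q1}, q6→{q2}; union {q1, q2}; ε-closure = {q1, q2, q6}.
Read 'c': q1→∅, q2→{q1, q2}, q6→{q0, q1, q5}; union {q0, q1, q2, q5}; ε-closure = {q0, q1, q2, q5, q6}.
Read 'a': q0→{q1}, q1→{q1, q3, q5}, q2→{q1, q2, q4}, q5→∅, q6→∅; union {q1, q2, q3, q4, q5}; ε-closure = {q1, q2, q3, q4, q5, q6}.
Read 'c': q1→∅, q2→{q1, q2}, q3→{q5}, q4→{q4}, q5→{q5}, q6→{q0, q1, q5}; union {q0, q1, q2, q4, q5}; ε-closure = {q0, q1, q2, q4, q5, q6}.
Read 'c': q0→{q1, q2}, q1→∅, q2→{q1, q2}, q4→{q4}, q5→{q5}, q6→{q0, q1, q5}; union {q0, q1, q2, q4, q5}; ε-closure = {q0, q1, q2, q4, q5, q6}.
Read 'b': q0→{q4}, q1→∅, q2→{q1}, q4→{q0, q1, q3, q4}, q5→{q5}, q6→{q2}; union {q0, q1, q2, q3, q4, q5}; ε-closure = {q0, q1, q2, q3, q4, q5, q6}.
Read 'b': q0→{q4}, q1→∅, q2→{q1}, q3→{q1, q3, q6}, q4→{q0, q1, q3, q4}, q5→{q5}, q6→{q2}; now {q0, q1, q2, q3, q4, q5, q6}.
Read 'b': q0→{q4}, q1→∅, q2→{q1}, q3→{q1, q3, q6}, q4→{q0, q1, q3, q4}, q5→{q5}, q6→{q2}; now {q0, q1, q2, q3, q4, q5, q6}.

{q0, q1, q2, q3, q4, q5, q6}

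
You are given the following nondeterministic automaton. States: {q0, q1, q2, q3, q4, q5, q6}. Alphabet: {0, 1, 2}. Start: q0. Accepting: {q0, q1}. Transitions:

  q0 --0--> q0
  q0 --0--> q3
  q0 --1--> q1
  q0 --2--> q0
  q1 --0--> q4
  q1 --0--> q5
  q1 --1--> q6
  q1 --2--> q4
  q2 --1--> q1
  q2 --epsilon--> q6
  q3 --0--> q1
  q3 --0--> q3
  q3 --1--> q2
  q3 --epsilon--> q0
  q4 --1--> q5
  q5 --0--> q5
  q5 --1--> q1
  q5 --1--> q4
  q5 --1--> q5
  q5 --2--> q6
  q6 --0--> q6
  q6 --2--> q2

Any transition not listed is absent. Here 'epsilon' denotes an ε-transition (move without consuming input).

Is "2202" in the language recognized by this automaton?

Yes

Start in {q0}.
Read '2': {q0} → {q0}.
Read '2': {q0} → {q0}.
Read '0': {q0} → {q0, q3}.
Read '2': {q0, q3} → {q0}.
The final set {q0} contains the accepting state q0.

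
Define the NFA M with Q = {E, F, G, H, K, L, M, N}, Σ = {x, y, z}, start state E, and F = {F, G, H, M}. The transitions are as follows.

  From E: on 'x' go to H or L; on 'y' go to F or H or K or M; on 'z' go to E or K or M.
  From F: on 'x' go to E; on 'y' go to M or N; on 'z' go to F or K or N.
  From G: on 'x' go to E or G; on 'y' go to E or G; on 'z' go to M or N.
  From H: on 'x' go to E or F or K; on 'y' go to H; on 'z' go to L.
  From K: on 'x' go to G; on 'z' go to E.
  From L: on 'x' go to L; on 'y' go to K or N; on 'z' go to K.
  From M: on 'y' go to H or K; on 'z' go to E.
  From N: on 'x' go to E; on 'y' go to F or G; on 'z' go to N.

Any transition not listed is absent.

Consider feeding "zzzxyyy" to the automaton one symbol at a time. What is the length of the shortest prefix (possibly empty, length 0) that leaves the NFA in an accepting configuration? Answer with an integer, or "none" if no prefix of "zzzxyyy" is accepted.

1

Start in {E}.
Read 'z': E→{E, K, M}; now {E, K, M}.
None of the earlier sets intersect F, but {E, K, M} does.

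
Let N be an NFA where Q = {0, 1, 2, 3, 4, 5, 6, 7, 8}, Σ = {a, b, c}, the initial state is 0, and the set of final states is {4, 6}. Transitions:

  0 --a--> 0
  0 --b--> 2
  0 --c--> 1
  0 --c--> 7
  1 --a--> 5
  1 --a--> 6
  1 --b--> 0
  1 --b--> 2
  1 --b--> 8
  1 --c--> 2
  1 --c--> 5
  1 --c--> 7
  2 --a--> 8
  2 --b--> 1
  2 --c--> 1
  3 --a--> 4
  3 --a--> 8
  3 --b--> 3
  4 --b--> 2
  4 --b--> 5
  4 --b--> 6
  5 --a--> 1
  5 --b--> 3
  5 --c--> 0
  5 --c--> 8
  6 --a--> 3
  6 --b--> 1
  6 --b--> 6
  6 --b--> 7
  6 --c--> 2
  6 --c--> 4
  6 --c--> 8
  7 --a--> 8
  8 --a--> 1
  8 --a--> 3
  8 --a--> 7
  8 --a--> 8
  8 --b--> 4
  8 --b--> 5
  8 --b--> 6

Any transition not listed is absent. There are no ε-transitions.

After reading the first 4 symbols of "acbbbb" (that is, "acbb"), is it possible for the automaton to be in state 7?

No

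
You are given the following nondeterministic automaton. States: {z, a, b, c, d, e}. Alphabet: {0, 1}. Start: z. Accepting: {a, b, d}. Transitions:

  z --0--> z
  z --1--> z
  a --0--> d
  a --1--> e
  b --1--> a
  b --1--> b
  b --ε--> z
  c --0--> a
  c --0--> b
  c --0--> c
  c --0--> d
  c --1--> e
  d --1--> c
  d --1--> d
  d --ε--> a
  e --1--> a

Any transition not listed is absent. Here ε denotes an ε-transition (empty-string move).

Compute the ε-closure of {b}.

{z, b}

Begin with {b}.
ε-move b → z; add z.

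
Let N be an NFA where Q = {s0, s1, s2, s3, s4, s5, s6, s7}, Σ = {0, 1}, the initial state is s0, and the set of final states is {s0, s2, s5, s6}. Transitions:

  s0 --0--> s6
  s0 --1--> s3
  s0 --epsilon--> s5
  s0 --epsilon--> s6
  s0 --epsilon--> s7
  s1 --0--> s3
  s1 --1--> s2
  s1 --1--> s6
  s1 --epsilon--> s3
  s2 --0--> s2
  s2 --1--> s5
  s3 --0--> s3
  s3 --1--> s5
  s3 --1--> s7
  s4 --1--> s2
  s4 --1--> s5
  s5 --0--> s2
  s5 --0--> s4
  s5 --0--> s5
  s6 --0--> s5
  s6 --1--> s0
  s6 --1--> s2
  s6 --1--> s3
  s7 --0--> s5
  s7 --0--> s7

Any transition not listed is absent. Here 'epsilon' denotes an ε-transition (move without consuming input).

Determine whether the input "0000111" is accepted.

No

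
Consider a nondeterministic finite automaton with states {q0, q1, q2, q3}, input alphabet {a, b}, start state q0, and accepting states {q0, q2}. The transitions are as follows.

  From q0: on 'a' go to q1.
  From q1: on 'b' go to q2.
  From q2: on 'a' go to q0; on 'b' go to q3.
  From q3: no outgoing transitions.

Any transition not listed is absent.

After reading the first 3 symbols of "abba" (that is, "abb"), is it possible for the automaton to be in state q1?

No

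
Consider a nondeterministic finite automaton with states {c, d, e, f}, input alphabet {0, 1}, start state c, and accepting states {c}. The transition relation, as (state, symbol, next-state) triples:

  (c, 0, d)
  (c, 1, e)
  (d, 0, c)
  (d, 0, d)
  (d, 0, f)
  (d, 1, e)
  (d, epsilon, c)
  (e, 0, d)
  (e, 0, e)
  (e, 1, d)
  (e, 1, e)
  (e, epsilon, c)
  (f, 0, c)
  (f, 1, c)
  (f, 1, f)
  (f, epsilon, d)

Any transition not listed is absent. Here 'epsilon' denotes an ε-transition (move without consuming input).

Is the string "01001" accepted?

Yes

Start in {c}.
Read '0': c→{d}; union {d}; ε-closure = {c, d}.
Read '1': c→{e}, d→{e}; union {e}; ε-closure = {c, e}.
Read '0': c→{d}, e→{d, e}; union {d, e}; ε-closure = {c, d, e}.
Read '0': c→{d}, d→{c, d, f}, e→{d, e}; now {c, d, e, f}.
Read '1': c→{e}, d→{e}, e→{d, e}, f→{c, f}; now {c, d, e, f}.
The final set {c, d, e, f} contains the accepting state c.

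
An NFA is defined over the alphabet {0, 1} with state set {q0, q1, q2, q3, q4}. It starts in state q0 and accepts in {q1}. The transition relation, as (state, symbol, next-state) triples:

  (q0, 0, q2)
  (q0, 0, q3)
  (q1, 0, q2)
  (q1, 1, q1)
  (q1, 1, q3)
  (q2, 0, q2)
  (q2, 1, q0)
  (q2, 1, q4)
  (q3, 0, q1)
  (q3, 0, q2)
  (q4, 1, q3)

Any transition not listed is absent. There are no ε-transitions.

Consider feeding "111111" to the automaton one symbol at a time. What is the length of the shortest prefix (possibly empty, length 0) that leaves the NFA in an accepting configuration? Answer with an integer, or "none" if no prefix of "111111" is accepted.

Start in {q0}.
Read '1': {q0} → ∅.
The set is empty and remains empty for the remaining 5 symbols.
No reachable set along the way intersects F.

none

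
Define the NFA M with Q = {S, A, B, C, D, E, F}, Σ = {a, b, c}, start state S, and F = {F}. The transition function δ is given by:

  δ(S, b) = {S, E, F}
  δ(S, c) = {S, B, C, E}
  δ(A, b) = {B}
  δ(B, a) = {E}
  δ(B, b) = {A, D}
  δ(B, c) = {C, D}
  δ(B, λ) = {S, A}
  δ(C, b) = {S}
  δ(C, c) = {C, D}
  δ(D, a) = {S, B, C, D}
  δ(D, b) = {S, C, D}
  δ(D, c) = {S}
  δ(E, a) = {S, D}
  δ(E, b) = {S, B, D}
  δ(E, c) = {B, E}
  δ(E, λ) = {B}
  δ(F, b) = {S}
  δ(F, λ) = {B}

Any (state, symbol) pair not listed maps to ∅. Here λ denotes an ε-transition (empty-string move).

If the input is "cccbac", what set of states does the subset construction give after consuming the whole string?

{S, A, B, C, D, E}

Start in {S}.
Read 'c': {S} → {S, A, B, C, E}.
Read 'c': {S, A, B, C, E} → {S, A, B, C, D, E}.
Read 'c': {S, A, B, C, D, E} → {S, A, B, C, D, E}.
Read 'b': {S, A, B, C, D, E} → {S, A, B, C, D, E, F}.
Read 'a': {S, A, B, C, D, E, F} → {S, A, B, C, D, E}.
Read 'c': {S, A, B, C, D, E} → {S, A, B, C, D, E}.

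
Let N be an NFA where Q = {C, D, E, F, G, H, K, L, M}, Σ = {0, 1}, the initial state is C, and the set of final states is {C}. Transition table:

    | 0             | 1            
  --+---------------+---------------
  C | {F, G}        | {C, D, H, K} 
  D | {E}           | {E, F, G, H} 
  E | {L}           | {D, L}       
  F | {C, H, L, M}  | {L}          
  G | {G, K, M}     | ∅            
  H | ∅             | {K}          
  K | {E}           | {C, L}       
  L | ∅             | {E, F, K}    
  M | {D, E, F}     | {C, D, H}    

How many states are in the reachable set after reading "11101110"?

Start in {C}.
Read '1': {C} → {C, D, H, K}.
Read '1': {C, D, H, K} → {C, D, E, F, G, H, K, L}.
Read '1': {C, D, E, F, G, H, K, L} → {C, D, E, F, G, H, K, L}.
Read '0': {C, D, E, F, G, H, K, L} → {C, E, F, G, H, K, L, M}.
Read '1': {C, E, F, G, H, K, L, M} → {C, D, E, F, H, K, L}.
Read '1': {C, D, E, F, H, K, L} → {C, D, E, F, G, H, K, L}.
Read '1': {C, D, E, F, G, H, K, L} → {C, D, E, F, G, H, K, L}.
Read '0': {C, D, E, F, G, H, K, L} → {C, E, F, G, H, K, L, M}.
That set has 8 states.

8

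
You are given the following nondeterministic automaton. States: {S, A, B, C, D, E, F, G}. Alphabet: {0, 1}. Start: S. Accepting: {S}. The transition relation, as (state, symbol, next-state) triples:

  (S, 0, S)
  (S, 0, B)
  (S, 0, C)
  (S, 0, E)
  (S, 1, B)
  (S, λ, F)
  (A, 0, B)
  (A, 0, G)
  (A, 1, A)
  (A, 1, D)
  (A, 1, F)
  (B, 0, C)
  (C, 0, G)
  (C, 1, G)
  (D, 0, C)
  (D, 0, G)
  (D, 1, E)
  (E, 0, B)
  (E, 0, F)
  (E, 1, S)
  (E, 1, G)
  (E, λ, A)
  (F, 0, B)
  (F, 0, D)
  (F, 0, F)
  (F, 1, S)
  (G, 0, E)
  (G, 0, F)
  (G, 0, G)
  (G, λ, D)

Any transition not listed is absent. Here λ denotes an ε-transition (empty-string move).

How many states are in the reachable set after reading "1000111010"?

Start: ε-closure({S}) = {S, F}.
Read '1': S→{B}, F→{S}; union {S, B}; ε-closure = {S, B, F}.
Read '0': S→{S, B, C, E}, B→{C}, F→{B, D, F}; union {S, B, C, D, E, F}; ε-closure = {S, A, B, C, D, E, F}.
Read '0': S→{S, B, C, E}, A→{B, G}, B→{C}, C→{G}, D→{C, G}, E→{B, F}, F→{B, D, F}; union {S, B, C, D, E, F, G}; ε-closure = {S, A, B, C, D, E, F, G}.
Read '0': S→{S, B, C, E}, A→{B, G}, B→{C}, C→{G}, D→{C, G}, E→{B, F}, F→{B, D, F}, G→{E, F, G}; union {S, B, C, D, E, F, G}; ε-closure = {S, A, B, C, D, E, F, G}.
Read '1': S→{B}, A→{A, D, F}, B→∅, C→{G}, D→{E}, E→{S, G}, F→{S}, G→∅; now {S, A, B, D, E, F, G}.
Read '1': S→{B}, A→{A, D, F}, B→∅, D→{E}, E→{S, G}, F→{S}, G→∅; now {S, A, B, D, E, F, G}.
Read '1': S→{B}, A→{A, D, F}, B→∅, D→{E}, E→{S, G}, F→{S}, G→∅; now {S, A, B, D, E, F, G}.
Read '0': S→{S, B, C, E}, A→{B, G}, B→{C}, D→{C, G}, E→{B, F}, F→{B, D, F}, G→{E, F, G}; union {S, B, C, D, E, F, G}; ε-closure = {S, A, B, C, D, E, F, G}.
Read '1': S→{B}, A→{A, D, F}, B→∅, C→{G}, D→{E}, E→{S, G}, F→{S}, G→∅; now {S, A, B, D, E, F, G}.
Read '0': S→{S, B, C, E}, A→{B, G}, B→{C}, D→{C, G}, E→{B, F}, F→{B, D, F}, G→{E, F, G}; union {S, B, C, D, E, F, G}; ε-closure = {S, A, B, C, D, E, F, G}.
That set has 8 states.

8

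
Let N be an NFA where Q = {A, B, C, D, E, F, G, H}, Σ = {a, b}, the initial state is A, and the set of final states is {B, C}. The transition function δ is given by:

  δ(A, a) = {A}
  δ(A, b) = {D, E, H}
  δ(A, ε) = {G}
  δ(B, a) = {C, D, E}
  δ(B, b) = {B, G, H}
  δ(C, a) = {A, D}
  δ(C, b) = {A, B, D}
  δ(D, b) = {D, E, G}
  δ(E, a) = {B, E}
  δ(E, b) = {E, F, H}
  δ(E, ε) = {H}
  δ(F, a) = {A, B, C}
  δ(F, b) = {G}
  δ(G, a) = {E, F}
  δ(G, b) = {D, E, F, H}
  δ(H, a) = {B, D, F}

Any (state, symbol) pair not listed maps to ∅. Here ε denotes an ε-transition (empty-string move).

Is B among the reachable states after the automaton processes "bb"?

No

Start: ε-closure({A}) = {A, G}.
Read 'b': {A, G} → {D, E, F, H}.
Read 'b': {D, E, F, H} → {D, E, F, G, H}.
State B is not in {D, E, F, G, H}.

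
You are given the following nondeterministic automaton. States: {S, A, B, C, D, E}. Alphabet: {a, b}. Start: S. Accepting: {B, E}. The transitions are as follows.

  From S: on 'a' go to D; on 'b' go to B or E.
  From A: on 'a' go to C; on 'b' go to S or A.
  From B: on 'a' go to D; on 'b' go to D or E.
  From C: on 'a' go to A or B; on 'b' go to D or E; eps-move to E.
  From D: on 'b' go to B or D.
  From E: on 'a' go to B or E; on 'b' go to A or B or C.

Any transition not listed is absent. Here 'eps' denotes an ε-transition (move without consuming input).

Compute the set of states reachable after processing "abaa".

Start in {S}.
Read 'a': S→{D}; now {D}.
Read 'b': D→{B, D}; now {B, D}.
Read 'a': B→{D}, D→∅; now {D}.
Read 'a': D→∅; now ∅.

∅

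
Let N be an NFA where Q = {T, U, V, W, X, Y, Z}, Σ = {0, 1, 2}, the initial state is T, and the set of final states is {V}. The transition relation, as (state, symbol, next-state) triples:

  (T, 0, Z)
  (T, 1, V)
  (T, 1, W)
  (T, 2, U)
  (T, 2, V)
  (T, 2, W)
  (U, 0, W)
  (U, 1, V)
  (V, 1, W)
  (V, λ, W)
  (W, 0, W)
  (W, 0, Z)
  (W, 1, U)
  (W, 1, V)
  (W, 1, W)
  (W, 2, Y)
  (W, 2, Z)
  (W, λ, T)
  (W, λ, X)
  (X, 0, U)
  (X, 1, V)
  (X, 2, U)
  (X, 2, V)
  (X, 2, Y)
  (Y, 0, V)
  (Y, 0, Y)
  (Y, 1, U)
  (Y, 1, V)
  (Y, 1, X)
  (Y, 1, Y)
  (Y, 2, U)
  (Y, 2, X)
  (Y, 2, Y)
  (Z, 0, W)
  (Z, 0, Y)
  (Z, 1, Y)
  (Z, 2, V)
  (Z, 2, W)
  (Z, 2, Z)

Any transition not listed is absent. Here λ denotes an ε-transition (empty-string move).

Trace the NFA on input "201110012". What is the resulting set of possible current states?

{T, U, V, W, X, Y, Z}

Start in {T}.
Read '2': {T} → {T, U, V, W, X}.
Read '0': {T, U, V, W, X} → {T, U, W, X, Z}.
Read '1': {T, U, W, X, Z} → {T, U, V, W, X, Y}.
Read '1': {T, U, V, W, X, Y} → {T, U, V, W, X, Y}.
Read '1': {T, U, V, W, X, Y} → {T, U, V, W, X, Y}.
Read '0': {T, U, V, W, X, Y} → {T, U, V, W, X, Y, Z}.
Read '0': {T, U, V, W, X, Y, Z} → {T, U, V, W, X, Y, Z}.
Read '1': {T, U, V, W, X, Y, Z} → {T, U, V, W, X, Y}.
Read '2': {T, U, V, W, X, Y} → {T, U, V, W, X, Y, Z}.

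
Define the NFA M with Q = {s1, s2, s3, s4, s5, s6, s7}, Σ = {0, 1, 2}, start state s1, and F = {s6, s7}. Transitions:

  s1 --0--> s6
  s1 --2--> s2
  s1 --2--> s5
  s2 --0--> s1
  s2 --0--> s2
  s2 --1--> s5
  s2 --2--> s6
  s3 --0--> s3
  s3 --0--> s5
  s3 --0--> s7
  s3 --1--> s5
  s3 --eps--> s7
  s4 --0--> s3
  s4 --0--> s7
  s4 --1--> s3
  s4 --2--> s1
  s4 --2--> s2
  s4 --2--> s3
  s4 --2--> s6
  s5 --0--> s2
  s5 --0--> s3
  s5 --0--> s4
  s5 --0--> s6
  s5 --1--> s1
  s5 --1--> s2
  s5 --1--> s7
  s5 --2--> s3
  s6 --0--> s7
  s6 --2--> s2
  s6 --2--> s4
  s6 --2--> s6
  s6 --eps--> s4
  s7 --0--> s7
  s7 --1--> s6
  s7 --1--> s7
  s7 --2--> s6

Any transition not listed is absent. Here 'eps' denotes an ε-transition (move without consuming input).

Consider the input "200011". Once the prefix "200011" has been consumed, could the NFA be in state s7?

Yes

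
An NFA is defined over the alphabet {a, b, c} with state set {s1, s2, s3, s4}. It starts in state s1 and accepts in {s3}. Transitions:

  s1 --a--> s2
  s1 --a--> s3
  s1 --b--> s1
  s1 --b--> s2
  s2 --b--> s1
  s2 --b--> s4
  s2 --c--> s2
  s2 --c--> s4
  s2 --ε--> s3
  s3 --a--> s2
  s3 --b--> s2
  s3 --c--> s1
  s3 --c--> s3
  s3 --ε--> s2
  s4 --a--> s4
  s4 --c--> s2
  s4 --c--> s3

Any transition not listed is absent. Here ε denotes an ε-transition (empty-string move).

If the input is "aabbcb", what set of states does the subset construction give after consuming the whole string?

{s1, s2, s3, s4}

Start in {s1}.
Read 'a': {s1} → {s2, s3}.
Read 'a': {s2, s3} → {s2, s3}.
Read 'b': {s2, s3} → {s1, s2, s3, s4}.
Read 'b': {s1, s2, s3, s4} → {s1, s2, s3, s4}.
Read 'c': {s1, s2, s3, s4} → {s1, s2, s3, s4}.
Read 'b': {s1, s2, s3, s4} → {s1, s2, s3, s4}.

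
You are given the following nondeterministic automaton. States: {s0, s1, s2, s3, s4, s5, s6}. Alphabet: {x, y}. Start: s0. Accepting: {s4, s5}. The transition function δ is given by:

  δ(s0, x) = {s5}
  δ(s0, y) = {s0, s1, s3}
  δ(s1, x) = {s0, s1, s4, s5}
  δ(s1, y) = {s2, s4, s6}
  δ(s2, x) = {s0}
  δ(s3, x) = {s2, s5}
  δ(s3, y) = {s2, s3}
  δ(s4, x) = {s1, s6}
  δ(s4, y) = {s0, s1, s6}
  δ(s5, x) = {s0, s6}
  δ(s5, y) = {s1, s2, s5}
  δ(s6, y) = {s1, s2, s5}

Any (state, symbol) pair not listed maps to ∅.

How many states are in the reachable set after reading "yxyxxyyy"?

7

Start in {s0}.
Read 'y': {s0} → {s0, s1, s3}.
Read 'x': {s0, s1, s3} → {s0, s1, s2, s4, s5}.
Read 'y': {s0, s1, s2, s4, s5} → {s0, s1, s2, s3, s4, s5, s6}.
Read 'x': {s0, s1, s2, s3, s4, s5, s6} → {s0, s1, s2, s4, s5, s6}.
Read 'x': {s0, s1, s2, s4, s5, s6} → {s0, s1, s4, s5, s6}.
Read 'y': {s0, s1, s4, s5, s6} → {s0, s1, s2, s3, s4, s5, s6}.
Read 'y': {s0, s1, s2, s3, s4, s5, s6} → {s0, s1, s2, s3, s4, s5, s6}.
Read 'y': {s0, s1, s2, s3, s4, s5, s6} → {s0, s1, s2, s3, s4, s5, s6}.
That set has 7 states.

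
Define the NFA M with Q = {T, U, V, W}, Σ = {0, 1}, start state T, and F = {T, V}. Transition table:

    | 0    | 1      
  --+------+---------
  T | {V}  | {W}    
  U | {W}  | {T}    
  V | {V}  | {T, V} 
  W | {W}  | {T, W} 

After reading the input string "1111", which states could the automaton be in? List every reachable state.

Start in {T}.
Read '1': T→{W}; now {W}.
Read '1': W→{T, W}; now {T, W}.
Read '1': T→{W}, W→{T, W}; now {T, W}.
Read '1': T→{W}, W→{T, W}; now {T, W}.

{T, W}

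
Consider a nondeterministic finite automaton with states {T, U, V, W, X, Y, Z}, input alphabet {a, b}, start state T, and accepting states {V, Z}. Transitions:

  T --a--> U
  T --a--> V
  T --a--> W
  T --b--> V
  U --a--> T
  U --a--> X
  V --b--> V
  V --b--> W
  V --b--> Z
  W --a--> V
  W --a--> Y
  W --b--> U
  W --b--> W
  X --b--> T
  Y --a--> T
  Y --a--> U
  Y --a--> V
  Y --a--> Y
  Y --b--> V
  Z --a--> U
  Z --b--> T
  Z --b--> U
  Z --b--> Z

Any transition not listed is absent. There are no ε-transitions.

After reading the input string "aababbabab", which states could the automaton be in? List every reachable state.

Start in {T}.
Read 'a': T→{U, V, W}; now {U, V, W}.
Read 'a': U→{T, X}, V→∅, W→{V, Y}; now {T, V, X, Y}.
Read 'b': T→{V}, V→{V, W, Z}, X→{T}, Y→{V}; now {T, V, W, Z}.
Read 'a': T→{U, V, W}, V→∅, W→{V, Y}, Z→{U}; now {U, V, W, Y}.
Read 'b': U→∅, V→{V, W, Z}, W→{U, W}, Y→{V}; now {U, V, W, Z}.
Read 'b': U→∅, V→{V, W, Z}, W→{U, W}, Z→{T, U, Z}; now {T, U, V, W, Z}.
Read 'a': T→{U, V, W}, U→{T, X}, V→∅, W→{V, Y}, Z→{U}; now {T, U, V, W, X, Y}.
Read 'b': T→{V}, U→∅, V→{V, W, Z}, W→{U, W}, X→{T}, Y→{V}; now {T, U, V, W, Z}.
Read 'a': T→{U, V, W}, U→{T, X}, V→∅, W→{V, Y}, Z→{U}; now {T, U, V, W, X, Y}.
Read 'b': T→{V}, U→∅, V→{V, W, Z}, W→{U, W}, X→{T}, Y→{V}; now {T, U, V, W, Z}.

{T, U, V, W, Z}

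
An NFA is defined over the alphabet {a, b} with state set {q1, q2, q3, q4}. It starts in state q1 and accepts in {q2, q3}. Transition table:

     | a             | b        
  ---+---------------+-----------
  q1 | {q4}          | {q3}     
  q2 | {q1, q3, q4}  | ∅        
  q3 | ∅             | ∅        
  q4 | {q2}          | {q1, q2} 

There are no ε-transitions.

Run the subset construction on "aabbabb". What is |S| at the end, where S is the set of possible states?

Start in {q1}.
Read 'a': q1→{q4}; now {q4}.
Read 'a': q4→{q2}; now {q2}.
Read 'b': q2→∅; now ∅.
The set is empty and remains empty for the remaining 4 symbols.
That set has 0 states.

0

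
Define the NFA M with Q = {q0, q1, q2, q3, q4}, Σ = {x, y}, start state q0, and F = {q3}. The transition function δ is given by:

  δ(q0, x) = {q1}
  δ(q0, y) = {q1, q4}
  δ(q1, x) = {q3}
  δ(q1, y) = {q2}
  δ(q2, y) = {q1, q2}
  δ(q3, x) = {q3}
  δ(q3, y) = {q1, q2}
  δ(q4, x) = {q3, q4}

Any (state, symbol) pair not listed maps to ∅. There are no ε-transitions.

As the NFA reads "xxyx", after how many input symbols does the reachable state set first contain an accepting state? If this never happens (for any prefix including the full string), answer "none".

2

Start in {q0}.
Read 'x': q0→{q1}; now {q1}.
Read 'x': q1→{q3}; now {q3}.
None of the earlier sets intersect F, but {q3} does.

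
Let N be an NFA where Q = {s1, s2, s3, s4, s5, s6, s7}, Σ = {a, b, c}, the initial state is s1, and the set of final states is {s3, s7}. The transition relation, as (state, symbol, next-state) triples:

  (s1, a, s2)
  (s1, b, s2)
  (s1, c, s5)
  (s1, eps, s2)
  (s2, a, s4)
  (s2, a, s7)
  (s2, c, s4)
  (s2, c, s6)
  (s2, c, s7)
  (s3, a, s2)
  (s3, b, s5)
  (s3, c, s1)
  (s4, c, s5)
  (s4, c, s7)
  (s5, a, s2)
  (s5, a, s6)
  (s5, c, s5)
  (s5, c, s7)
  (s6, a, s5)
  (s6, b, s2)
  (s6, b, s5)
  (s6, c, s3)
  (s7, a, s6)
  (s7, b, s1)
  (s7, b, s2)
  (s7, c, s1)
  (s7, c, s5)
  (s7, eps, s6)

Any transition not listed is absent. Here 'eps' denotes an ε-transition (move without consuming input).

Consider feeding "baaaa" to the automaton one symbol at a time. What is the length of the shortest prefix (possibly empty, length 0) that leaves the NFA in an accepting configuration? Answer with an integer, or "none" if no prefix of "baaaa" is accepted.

2

Start: ε-closure({s1}) = {s1, s2}.
Read 'b': {s1, s2} → {s2}.
Read 'a': {s2} → {s4, s6, s7}.
None of the earlier sets intersect F, but {s4, s6, s7} does.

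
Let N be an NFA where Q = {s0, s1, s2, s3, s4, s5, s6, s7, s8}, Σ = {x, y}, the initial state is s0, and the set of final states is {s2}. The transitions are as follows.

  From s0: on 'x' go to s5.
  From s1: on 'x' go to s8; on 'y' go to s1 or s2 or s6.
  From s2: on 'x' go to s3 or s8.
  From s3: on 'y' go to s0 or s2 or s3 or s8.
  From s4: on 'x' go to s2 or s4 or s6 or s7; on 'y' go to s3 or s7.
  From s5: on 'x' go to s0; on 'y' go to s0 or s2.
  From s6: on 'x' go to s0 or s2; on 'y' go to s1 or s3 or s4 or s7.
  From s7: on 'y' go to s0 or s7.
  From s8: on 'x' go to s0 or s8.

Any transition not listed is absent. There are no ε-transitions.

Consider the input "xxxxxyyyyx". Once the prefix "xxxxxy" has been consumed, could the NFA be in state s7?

Start in {s0}.
Read 'x': s0→{s5}; now {s5}.
Read 'x': s5→{s0}; now {s0}.
Read 'x': s0→{s5}; now {s5}.
Read 'x': s5→{s0}; now {s0}.
Read 'x': s0→{s5}; now {s5}.
Read 'y': s5→{s0, s2}; now {s0, s2}.
State s7 is not in {s0, s2}.

No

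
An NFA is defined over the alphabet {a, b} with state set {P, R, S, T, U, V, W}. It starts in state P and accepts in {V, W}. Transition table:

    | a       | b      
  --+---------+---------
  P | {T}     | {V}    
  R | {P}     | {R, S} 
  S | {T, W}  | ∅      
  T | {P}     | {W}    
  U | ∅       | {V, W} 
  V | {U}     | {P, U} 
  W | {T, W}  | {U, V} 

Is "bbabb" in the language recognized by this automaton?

Yes

Start in {P}.
Read 'b': {P} → {V}.
Read 'b': {V} → {P, U}.
Read 'a': {P, U} → {T}.
Read 'b': {T} → {W}.
Read 'b': {W} → {U, V}.
The final set {U, V} contains the accepting state V.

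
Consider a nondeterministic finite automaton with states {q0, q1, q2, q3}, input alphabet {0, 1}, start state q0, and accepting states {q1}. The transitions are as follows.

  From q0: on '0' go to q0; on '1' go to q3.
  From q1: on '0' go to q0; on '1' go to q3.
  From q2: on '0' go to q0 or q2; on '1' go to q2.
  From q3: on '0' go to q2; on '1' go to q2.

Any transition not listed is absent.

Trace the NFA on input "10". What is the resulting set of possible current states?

{q2}

Start in {q0}.
Read '1': {q0} → {q3}.
Read '0': {q3} → {q2}.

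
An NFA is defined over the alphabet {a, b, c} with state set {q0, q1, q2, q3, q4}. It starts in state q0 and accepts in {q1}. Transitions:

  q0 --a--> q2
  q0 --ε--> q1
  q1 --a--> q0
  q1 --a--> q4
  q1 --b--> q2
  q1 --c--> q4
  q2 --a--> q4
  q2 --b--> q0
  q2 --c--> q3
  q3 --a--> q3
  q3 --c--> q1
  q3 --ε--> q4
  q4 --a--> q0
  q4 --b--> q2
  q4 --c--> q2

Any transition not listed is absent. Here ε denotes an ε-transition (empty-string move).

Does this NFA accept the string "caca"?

Yes

Start: ε-closure({q0}) = {q0, q1}.
Read 'c': q0→∅, q1→{q4}; now {q4}.
Read 'a': q4→{q0}; union {q0}; ε-closure = {q0, q1}.
Read 'c': q0→∅, q1→{q4}; now {q4}.
Read 'a': q4→{q0}; union {q0}; ε-closure = {q0, q1}.
The final set {q0, q1} contains the accepting state q1.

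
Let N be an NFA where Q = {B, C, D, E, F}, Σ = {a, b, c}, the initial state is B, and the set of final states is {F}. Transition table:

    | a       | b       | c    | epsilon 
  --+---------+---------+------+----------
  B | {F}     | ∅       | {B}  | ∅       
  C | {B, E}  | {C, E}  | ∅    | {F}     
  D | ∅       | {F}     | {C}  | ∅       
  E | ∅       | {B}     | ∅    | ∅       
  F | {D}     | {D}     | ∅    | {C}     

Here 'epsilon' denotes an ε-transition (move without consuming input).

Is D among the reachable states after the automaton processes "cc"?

No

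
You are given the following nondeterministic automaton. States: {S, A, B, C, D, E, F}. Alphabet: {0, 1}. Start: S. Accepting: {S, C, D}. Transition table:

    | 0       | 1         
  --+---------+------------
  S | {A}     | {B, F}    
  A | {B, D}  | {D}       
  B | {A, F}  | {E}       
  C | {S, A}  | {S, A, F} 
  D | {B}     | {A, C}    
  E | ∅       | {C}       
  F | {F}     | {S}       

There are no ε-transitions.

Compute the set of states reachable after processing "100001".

Start in {S}.
Read '1': S→{B, F}; now {B, F}.
Read '0': B→{A, F}, F→{F}; now {A, F}.
Read '0': A→{B, D}, F→{F}; now {B, D, F}.
Read '0': B→{A, F}, D→{B}, F→{F}; now {A, B, F}.
Read '0': A→{B, D}, B→{A, F}, F→{F}; now {A, B, D, F}.
Read '1': A→{D}, B→{E}, D→{A, C}, F→{S}; now {S, A, C, D, E}.

{S, A, C, D, E}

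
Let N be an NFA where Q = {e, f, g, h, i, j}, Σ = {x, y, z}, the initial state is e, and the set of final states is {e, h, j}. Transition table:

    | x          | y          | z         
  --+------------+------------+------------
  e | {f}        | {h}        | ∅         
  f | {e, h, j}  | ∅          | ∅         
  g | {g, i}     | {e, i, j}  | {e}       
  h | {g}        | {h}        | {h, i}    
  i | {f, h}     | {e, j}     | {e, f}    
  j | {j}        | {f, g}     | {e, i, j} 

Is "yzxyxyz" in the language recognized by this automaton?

Start in {e}.
Read 'y': e→{h}; now {h}.
Read 'z': h→{h, i}; now {h, i}.
Read 'x': h→{g}, i→{f, h}; now {f, g, h}.
Read 'y': f→∅, g→{e, i, j}, h→{h}; now {e, h, i, j}.
Read 'x': e→{f}, h→{g}, i→{f, h}, j→{j}; now {f, g, h, j}.
Read 'y': f→∅, g→{e, i, j}, h→{h}, j→{f, g}; now {e, f, g, h, i, j}.
Read 'z': e→∅, f→∅, g→{e}, h→{h, i}, i→{e, f}, j→{e, i, j}; now {e, f, h, i, j}.
The final set {e, f, h, i, j} contains the accepting states e, h, j.

Yes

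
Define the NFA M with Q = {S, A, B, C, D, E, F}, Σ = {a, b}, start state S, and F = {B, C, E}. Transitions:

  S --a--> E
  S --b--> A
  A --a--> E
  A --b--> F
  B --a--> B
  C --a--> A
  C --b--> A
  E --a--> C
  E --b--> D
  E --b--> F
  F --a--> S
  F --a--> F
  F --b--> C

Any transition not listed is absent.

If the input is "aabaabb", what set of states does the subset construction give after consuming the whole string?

{F}

Start in {S}.
Read 'a': S→{E}; now {E}.
Read 'a': E→{C}; now {C}.
Read 'b': C→{A}; now {A}.
Read 'a': A→{E}; now {E}.
Read 'a': E→{C}; now {C}.
Read 'b': C→{A}; now {A}.
Read 'b': A→{F}; now {F}.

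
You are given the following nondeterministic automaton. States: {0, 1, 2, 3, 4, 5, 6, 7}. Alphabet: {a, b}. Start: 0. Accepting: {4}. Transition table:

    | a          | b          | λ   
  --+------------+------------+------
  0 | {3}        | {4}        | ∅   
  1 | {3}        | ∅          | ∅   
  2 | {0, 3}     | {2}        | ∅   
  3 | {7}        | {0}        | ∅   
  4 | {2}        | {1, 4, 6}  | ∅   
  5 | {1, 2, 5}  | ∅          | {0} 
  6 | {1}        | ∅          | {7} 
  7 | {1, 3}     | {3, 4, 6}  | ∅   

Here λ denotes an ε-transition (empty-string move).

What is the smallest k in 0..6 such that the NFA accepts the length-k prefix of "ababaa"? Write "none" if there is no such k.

none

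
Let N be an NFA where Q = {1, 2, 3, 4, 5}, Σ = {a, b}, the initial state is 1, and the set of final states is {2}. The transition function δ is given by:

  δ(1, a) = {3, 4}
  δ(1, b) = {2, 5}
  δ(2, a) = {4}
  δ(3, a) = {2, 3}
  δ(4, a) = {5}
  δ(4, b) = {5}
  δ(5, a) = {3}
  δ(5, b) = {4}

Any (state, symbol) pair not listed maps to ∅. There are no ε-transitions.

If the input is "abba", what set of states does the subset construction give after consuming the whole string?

{5}

Start in {1}.
Read 'a': {1} → {3, 4}.
Read 'b': {3, 4} → {5}.
Read 'b': {5} → {4}.
Read 'a': {4} → {5}.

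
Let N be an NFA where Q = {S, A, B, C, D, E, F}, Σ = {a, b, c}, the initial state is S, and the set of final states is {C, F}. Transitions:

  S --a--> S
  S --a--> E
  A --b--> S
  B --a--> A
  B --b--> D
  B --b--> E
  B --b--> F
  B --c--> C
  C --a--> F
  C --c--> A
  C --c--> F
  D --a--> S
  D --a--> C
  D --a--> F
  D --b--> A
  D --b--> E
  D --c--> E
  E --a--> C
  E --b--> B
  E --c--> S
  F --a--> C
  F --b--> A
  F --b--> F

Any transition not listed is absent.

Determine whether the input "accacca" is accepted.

No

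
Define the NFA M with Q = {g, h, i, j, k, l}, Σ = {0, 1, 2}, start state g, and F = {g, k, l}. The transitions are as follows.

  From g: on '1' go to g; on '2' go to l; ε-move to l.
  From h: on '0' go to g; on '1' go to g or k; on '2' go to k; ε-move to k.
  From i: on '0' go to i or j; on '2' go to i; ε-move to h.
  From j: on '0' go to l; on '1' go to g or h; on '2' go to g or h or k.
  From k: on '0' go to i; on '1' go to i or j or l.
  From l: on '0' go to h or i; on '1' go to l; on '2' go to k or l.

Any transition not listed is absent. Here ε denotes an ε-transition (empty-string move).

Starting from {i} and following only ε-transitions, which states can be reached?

Begin with {i}.
ε-move i → h; add h.
ε-move h → k; add k.

{h, i, k}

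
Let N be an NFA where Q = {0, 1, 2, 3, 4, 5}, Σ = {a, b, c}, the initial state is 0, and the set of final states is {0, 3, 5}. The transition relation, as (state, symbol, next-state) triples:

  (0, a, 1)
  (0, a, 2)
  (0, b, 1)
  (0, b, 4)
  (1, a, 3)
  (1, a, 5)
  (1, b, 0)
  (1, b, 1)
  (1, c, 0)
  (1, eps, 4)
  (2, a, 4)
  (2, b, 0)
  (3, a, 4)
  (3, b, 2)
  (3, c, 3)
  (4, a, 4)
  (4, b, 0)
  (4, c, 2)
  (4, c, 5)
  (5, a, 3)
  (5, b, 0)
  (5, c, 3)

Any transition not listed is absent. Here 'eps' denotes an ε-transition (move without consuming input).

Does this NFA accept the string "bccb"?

No

Start in {0}.
Read 'b': 0→{1, 4}; now {1, 4}.
Read 'c': 1→{0}, 4→{2, 5}; now {0, 2, 5}.
Read 'c': 0→∅, 2→∅, 5→{3}; now {3}.
Read 'b': 3→{2}; now {2}.
The final set {2} contains no accepting state.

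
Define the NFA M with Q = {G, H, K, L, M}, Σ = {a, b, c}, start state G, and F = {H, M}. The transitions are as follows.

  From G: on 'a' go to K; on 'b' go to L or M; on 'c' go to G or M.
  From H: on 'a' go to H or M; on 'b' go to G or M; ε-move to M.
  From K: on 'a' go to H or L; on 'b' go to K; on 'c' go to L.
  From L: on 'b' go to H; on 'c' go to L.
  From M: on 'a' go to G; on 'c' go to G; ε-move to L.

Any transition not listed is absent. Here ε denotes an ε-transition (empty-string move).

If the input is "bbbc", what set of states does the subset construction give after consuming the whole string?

{G, L, M}

Start in {G}.
Read 'b': G→{L, M}; now {L, M}.
Read 'b': L→{H}, M→∅; union {H}; ε-closure = {H, L, M}.
Read 'b': H→{G, M}, L→{H}, M→∅; union {G, H, M}; ε-closure = {G, H, L, M}.
Read 'c': G→{G, M}, H→∅, L→{L}, M→{G}; now {G, L, M}.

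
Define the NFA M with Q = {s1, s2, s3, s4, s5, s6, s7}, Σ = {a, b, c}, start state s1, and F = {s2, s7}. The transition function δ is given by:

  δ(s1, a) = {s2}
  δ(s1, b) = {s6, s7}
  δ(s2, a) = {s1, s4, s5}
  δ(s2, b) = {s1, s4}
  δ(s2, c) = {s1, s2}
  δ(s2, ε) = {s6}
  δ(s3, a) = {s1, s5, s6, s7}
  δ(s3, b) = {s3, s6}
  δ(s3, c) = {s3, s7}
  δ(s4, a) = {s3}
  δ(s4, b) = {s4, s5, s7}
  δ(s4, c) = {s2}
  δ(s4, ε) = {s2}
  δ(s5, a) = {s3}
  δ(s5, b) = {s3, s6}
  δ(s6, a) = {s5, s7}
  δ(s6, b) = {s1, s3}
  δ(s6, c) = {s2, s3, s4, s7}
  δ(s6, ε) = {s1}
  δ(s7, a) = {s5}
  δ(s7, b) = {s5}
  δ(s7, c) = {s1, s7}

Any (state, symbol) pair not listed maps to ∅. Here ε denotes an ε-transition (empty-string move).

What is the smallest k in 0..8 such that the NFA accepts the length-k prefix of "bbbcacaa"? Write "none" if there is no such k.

1

Start in {s1}.
Read 'b': s1→{s6, s7}; union {s6, s7}; ε-closure = {s1, s6, s7}.
None of the earlier sets intersect F, but {s1, s6, s7} does.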